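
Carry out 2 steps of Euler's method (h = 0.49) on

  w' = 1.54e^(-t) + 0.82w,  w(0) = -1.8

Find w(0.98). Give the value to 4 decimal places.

Euler: w_{n+1} = w_n + h·f(t_n, w_n).
t=0.000000, w=-1.800000: f=0.064000 → w ← -1.800000 + 0.49·0.064000 = -1.768640
t=0.490000, w=-1.768640: f=-0.506840 → w ← -1.768640 + 0.49·(-0.506840) = -2.016992
w(0.98) ≈ -2.0170

-2.0170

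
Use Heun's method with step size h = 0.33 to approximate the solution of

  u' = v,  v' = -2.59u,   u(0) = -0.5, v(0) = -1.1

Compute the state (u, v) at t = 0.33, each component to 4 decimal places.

Heun on (u,v): k1 = f(t_n, state_n); k2 = f(t_n + h, state_n + h·k1); state_{n+1} = state_n + (h/2)·(k1 + k2).
0.000000: (-0.500000, -1.100000)
  k1 = (-1.100000, 1.295000)
  predictor → (-0.863000, -0.672650)
  k2 = (-0.672650, 2.235170)
  → (-0.792487, -0.517522)
(u(0.33), v(0.33)) ≈ (-0.7925, -0.5175)

-0.7925, -0.5175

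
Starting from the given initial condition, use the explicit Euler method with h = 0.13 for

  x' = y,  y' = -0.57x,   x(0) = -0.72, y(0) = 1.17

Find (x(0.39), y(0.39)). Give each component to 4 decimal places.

-0.2444, 1.2957

Euler on (x,y): x_{n+1} = x_n + h·x', y_{n+1} = y_n + h·y'.
0.000000: (-0.720000, 1.170000); f=(1.170000, 0.410400) → (-0.567900, 1.223352)
0.130000: (-0.567900, 1.223352); f=(1.223352, 0.323703) → (-0.408864, 1.265433)
0.260000: (-0.408864, 1.265433); f=(1.265433, 0.233053) → (-0.244358, 1.295730)
(x(0.39), y(0.39)) ≈ (-0.2444, 1.2957)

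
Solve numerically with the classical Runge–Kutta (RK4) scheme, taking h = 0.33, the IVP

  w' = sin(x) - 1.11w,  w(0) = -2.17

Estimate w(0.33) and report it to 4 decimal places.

-1.4566

RK4: k1 = f(x_n, w_n); k2 = f(x_n + h/2, w_n + (h/2)·k1); k3 = f(x_n + h/2, w_n + (h/2)·k2); k4 = f(x_n + h, w_n + h·k3); w_{n+1} = w_n + (h/6)·(k1 + 2k2 + 2k3 + k4).
x=0.000000, w=-2.170000:
  k1 = f(0.000000, -2.170000) = 2.408700
  k2 = f(0.165000, -1.772564) = 2.131799
  k3 = f(0.165000, -1.818253) = 2.182513
  k4 = f(0.330000, -1.449771) = 1.933288
  w ← -2.170000 + (0.33/6)·(k1 + 2k2 + 2k3 + k4) = -1.456616
w(0.33) ≈ -1.4566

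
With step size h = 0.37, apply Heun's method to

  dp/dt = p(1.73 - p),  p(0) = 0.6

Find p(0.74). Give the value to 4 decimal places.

1.1266

Heun: k1 = f(t_n, p_n); k2 = f(t_n + h, p_n + h·k1); p_{n+1} = p_n + (h/2)·(k1 + k2).
t=0.000000, p=0.600000:
  k1 = f(0.000000, 0.600000) = 0.678000
  k2 = f(0.370000, 0.850860) = 0.748025
  p ← 0.600000 + (0.37/2)·(0.678000 + 0.748025) = 0.863815
t=0.370000, p=0.863815:
  k1 = f(0.370000, 0.863815) = 0.748224
  k2 = f(0.740000, 1.140657) = 0.672238
  p ← 0.863815 + (0.37/2)·(0.748224 + 0.672238) = 1.126600
p(0.74) ≈ 1.1266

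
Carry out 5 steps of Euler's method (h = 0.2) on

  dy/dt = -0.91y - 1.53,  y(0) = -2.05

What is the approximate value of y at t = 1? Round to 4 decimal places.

-1.8163

Euler: y_{n+1} = y_n + h·f(t_n, y_n).
t=0.000000, y=-2.050000: f=0.335500 → y ← -2.050000 + 0.2·0.335500 = -1.982900
t=0.200000, y=-1.982900: f=0.274439 → y ← -1.982900 + 0.2·0.274439 = -1.928012
t=0.400000, y=-1.928012: f=0.224491 → y ← -1.928012 + 0.2·0.224491 = -1.883114
t=0.600000, y=-1.883114: f=0.183634 → y ← -1.883114 + 0.2·0.183634 = -1.846387
t=0.800000, y=-1.846387: f=0.150212 → y ← -1.846387 + 0.2·0.150212 = -1.816345
y(1) ≈ -1.8163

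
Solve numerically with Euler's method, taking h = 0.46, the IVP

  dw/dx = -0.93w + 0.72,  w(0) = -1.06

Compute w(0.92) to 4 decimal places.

0.1737

Euler: w_{n+1} = w_n + h·f(x_n, w_n).
x=0.000000, w=-1.060000: f=1.705800 → w ← -1.060000 + 0.46·1.705800 = -0.275332
x=0.460000, w=-0.275332: f=0.976059 → w ← -0.275332 + 0.46·0.976059 = 0.173655
w(0.92) ≈ 0.1737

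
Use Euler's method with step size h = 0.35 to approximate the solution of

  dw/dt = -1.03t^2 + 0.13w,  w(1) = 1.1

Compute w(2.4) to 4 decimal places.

-2.4201

Euler: w_{n+1} = w_n + h·f(t_n, w_n).
t=1.000000, w=1.100000: f=-0.887000 → w ← 1.100000 + 0.35·(-0.887000) = 0.789550
t=1.350000, w=0.789550: f=-1.774534 → w ← 0.789550 + 0.35·(-1.774534) = 0.168463
t=1.700000, w=0.168463: f=-2.954800 → w ← 0.168463 + 0.35·(-2.954800) = -0.865717
t=2.050000, w=-0.865717: f=-4.441118 → w ← -0.865717 + 0.35·(-4.441118) = -2.420108
w(2.4) ≈ -2.4201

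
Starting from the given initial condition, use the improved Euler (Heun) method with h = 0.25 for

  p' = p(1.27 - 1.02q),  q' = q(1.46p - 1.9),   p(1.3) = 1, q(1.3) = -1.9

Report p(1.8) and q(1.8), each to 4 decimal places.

Heun on (p,q): k1 = f(t_n, state_n); k2 = f(t_n + h, state_n + h·k1); state_{n+1} = state_n + (h/2)·(k1 + k2).
1.300000: (1.000000, -1.900000)
  k1 = (3.208000, 0.836000)
  predictor → (1.802000, -1.691000)
  k2 = (5.396666, -1.235986)
  → (2.075583, -1.949998)
1.550000: (2.075583, -1.949998)
  k1 = (6.764322, -2.204183)
  predictor → (3.766664, -2.501044)
  k2 = (14.392667, -9.002080)
  → (4.720207, -3.350781)
(p(1.8), q(1.8)) ≈ (4.7202, -3.3508)

4.7202, -3.3508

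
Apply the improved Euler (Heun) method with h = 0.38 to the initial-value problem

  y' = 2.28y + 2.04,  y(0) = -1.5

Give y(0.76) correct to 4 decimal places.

Heun: k1 = f(x_n, y_n); k2 = f(x_n + h, y_n + h·k1); y_{n+1} = y_n + (h/2)·(k1 + k2).
x=0.000000, y=-1.500000:
  k1 = f(0.000000, -1.500000) = -1.380000
  k2 = f(0.380000, -2.024400) = -2.575632
  y ← -1.500000 + (0.38/2)·(-1.380000 + (-2.575632)) = -2.251570
x=0.380000, y=-2.251570:
  k1 = f(0.380000, -2.251570) = -3.093580
  k2 = f(0.760000, -3.427130) = -5.773857
  y ← -2.251570 + (0.38/2)·(-3.093580 + (-5.773857)) = -3.936383
y(0.76) ≈ -3.9364

-3.9364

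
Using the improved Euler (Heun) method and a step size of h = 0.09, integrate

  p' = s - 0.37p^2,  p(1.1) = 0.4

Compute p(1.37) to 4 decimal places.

0.7026

Heun: k1 = f(s_n, p_n); k2 = f(s_n + h, p_n + h·k1); p_{n+1} = p_n + (h/2)·(k1 + k2).
s=1.100000, p=0.400000:
  k1 = f(1.100000, 0.400000) = 1.040800
  k2 = f(1.190000, 0.493672) = 1.099827
  p ← 0.400000 + (0.09/2)·(1.040800 + 1.099827) = 0.496328
s=1.190000, p=0.496328:
  k1 = f(1.190000, 0.496328) = 1.098854
  k2 = f(1.280000, 0.595225) = 1.148912
  p ← 0.496328 + (0.09/2)·(1.098854 + 1.148912) = 0.597478
s=1.280000, p=0.597478:
  k1 = f(1.280000, 0.597478) = 1.147918
  k2 = f(1.370000, 0.700790) = 1.188290
  p ← 0.597478 + (0.09/2)·(1.147918 + 1.188290) = 0.702607
p(1.37) ≈ 0.7026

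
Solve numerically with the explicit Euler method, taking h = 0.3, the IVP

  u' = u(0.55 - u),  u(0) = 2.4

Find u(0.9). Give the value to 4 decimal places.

Euler: u_{n+1} = u_n + h·f(t_n, u_n).
t=0.000000, u=2.400000: f=-4.440000 → u ← 2.400000 + 0.3·(-4.440000) = 1.068000
t=0.300000, u=1.068000: f=-0.553224 → u ← 1.068000 + 0.3·(-0.553224) = 0.902033
t=0.600000, u=0.902033: f=-0.317545 → u ← 0.902033 + 0.3·(-0.317545) = 0.806769
u(0.9) ≈ 0.8068

0.8068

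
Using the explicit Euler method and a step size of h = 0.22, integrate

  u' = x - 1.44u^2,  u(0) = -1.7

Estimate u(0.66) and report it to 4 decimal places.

-11.7386

Euler: u_{n+1} = u_n + h·f(x_n, u_n).
x=0.000000, u=-1.700000: f=-4.161600 → u ← -1.700000 + 0.22·(-4.161600) = -2.615552
x=0.220000, u=-2.615552: f=-9.631202 → u ← -2.615552 + 0.22·(-9.631202) = -4.734416
x=0.440000, u=-4.734416: f=-31.837166 → u ← -4.734416 + 0.22·(-31.837166) = -11.738593
u(0.66) ≈ -11.7386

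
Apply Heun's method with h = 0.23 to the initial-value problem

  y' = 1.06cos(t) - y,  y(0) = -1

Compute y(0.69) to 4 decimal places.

Heun: k1 = f(t_n, y_n); k2 = f(t_n + h, y_n + h·k1); y_{n+1} = y_n + (h/2)·(k1 + k2).
t=0.000000, y=-1.000000:
  k1 = f(0.000000, -1.000000) = 2.060000
  k2 = f(0.230000, -0.526200) = 1.558286
  y ← -1.000000 + (0.23/2)·(2.060000 + 1.558286) = -0.583897
t=0.230000, y=-0.583897:
  k1 = f(0.230000, -0.583897) = 1.615983
  k2 = f(0.460000, -0.212221) = 1.162037
  y ← -0.583897 + (0.23/2)·(1.615983 + 1.162037) = -0.264425
t=0.460000, y=-0.264425:
  k1 = f(0.460000, -0.264425) = 1.214240
  k2 = f(0.690000, 0.014851) = 0.802670
  y ← -0.264425 + (0.23/2)·(1.214240 + 0.802670) = -0.032480
y(0.69) ≈ -0.0325

-0.0325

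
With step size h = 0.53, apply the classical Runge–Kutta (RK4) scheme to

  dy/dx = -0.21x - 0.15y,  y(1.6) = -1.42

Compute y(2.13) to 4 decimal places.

RK4: k1 = f(x_n, y_n); k2 = f(x_n + h/2, y_n + (h/2)·k1); k3 = f(x_n + h/2, y_n + (h/2)·k2); k4 = f(x_n + h, y_n + h·k3); y_{n+1} = y_n + (h/6)·(k1 + 2k2 + 2k3 + k4).
x=1.600000, y=-1.420000:
  k1 = f(1.600000, -1.420000) = -0.123000
  k2 = f(1.865000, -1.452595) = -0.173761
  k3 = f(1.865000, -1.466047) = -0.171743
  k4 = f(2.130000, -1.511024) = -0.220646
  y ← -1.420000 + (0.53/6)·(k1 + 2k2 + 2k3 + k4) = -1.511394
y(2.13) ≈ -1.5114

-1.5114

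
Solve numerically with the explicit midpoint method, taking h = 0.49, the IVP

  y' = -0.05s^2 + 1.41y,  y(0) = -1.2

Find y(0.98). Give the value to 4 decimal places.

Midpoint: k1 = f(s_n, y_n); k2 = f(s_n + h/2, y_n + (h/2)·k1); y_{n+1} = y_n + h·k2.
s=0.000000, y=-1.200000:
  k1 = f(0.000000, -1.200000) = -1.692000
  k2 = f(0.245000, -1.614540) = -2.279503
  y ← -1.200000 + 0.49·(-2.279503) = -2.316956
s=0.490000, y=-2.316956:
  k1 = f(0.490000, -2.316956) = -3.278913
  k2 = f(0.735000, -3.120290) = -4.426620
  y ← -2.316956 + 0.49·(-4.426620) = -4.486000
y(0.98) ≈ -4.4860

-4.4860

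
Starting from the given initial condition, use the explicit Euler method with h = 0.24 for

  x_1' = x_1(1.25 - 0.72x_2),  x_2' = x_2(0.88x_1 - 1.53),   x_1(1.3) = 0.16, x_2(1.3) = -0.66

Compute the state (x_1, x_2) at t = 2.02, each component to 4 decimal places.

0.4208, -0.2092

Euler on (x_1,x_2): x_1_{n+1} = x_1_n + h·x_1', x_2_{n+1} = x_2_n + h·x_2'.
1.300000: (0.160000, -0.660000); f=(0.276032, 0.916872) → (0.226248, -0.439951)
1.540000: (0.226248, -0.439951); f=(0.354477, 0.585531) → (0.311322, -0.299423)
1.780000: (0.311322, -0.299423); f=(0.456269, 0.376086) → (0.420827, -0.209162)
(x_1(2.02), x_2(2.02)) ≈ (0.4208, -0.2092)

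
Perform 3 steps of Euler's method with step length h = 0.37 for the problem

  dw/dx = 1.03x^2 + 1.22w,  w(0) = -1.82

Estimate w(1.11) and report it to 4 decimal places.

Euler: w_{n+1} = w_n + h·f(x_n, w_n).
x=0.000000, w=-1.820000: f=-2.220400 → w ← -1.820000 + 0.37·(-2.220400) = -2.641548
x=0.370000, w=-2.641548: f=-3.081682 → w ← -2.641548 + 0.37·(-3.081682) = -3.781770
x=0.740000, w=-3.781770: f=-4.049732 → w ← -3.781770 + 0.37·(-4.049732) = -5.280171
w(1.11) ≈ -5.2802

-5.2802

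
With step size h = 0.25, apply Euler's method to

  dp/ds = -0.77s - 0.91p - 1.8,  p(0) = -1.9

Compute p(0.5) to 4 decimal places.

Euler: p_{n+1} = p_n + h·f(s_n, p_n).
s=0.000000, p=-1.900000: f=-0.071000 → p ← -1.900000 + 0.25·(-0.071000) = -1.917750
s=0.250000, p=-1.917750: f=-0.247348 → p ← -1.917750 + 0.25·(-0.247348) = -1.979587
p(0.5) ≈ -1.9796

-1.9796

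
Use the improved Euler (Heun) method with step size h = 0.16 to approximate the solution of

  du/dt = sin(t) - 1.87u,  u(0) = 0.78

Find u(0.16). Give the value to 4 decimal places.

Heun: k1 = f(t_n, u_n); k2 = f(t_n + h, u_n + h·k1); u_{n+1} = u_n + (h/2)·(k1 + k2).
t=0.000000, u=0.780000:
  k1 = f(0.000000, 0.780000) = -1.458600
  k2 = f(0.160000, 0.546624) = -0.862869
  u ← 0.780000 + (0.16/2)·(-1.458600 + (-0.862869)) = 0.594283
u(0.16) ≈ 0.5943

0.5943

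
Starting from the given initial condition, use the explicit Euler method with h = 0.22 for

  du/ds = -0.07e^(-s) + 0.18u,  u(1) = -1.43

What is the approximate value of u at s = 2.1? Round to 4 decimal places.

-1.7575

Euler: u_{n+1} = u_n + h·f(s_n, u_n).
s=1.000000, u=-1.430000: f=-0.283152 → u ← -1.430000 + 0.22·(-0.283152) = -1.492293
s=1.220000, u=-1.492293: f=-0.289279 → u ← -1.492293 + 0.22·(-0.289279) = -1.555935
s=1.440000, u=-1.555935: f=-0.296653 → u ← -1.555935 + 0.22·(-0.296653) = -1.621198
s=1.660000, u=-1.621198: f=-0.305125 → u ← -1.621198 + 0.22·(-0.305125) = -1.688326
s=1.880000, u=-1.688326: f=-0.314580 → u ← -1.688326 + 0.22·(-0.314580) = -1.757534
u(2.1) ≈ -1.7575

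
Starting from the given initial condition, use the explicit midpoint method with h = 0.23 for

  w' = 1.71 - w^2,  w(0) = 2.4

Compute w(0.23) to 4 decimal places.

1.9328

Midpoint: k1 = f(x_n, w_n); k2 = f(x_n + h/2, w_n + (h/2)·k1); w_{n+1} = w_n + h·k2.
x=0.000000, w=2.400000:
  k1 = f(0.000000, 2.400000) = -4.050000
  k2 = f(0.115000, 1.934250) = -2.031323
  w ← 2.400000 + 0.23·(-2.031323) = 1.932796
w(0.23) ≈ 1.9328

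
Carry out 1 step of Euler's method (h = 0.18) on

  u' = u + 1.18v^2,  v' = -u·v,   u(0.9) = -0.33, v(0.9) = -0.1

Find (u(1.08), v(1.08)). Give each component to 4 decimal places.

Euler on (u,v): u_{n+1} = u_n + h·u', v_{n+1} = v_n + h·v'.
0.900000: (-0.330000, -0.100000); f=(-0.318200, -0.033000) → (-0.387276, -0.105940)
(u(1.08), v(1.08)) ≈ (-0.3873, -0.1059)

-0.3873, -0.1059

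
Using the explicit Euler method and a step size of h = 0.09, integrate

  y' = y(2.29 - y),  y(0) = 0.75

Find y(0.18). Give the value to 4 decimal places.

Euler: y_{n+1} = y_n + h·f(x_n, y_n).
x=0.000000, y=0.750000: f=1.155000 → y ← 0.750000 + 0.09·1.155000 = 0.853950
x=0.090000, y=0.853950: f=1.226315 → y ← 0.853950 + 0.09·1.226315 = 0.964318
y(0.18) ≈ 0.9643

0.9643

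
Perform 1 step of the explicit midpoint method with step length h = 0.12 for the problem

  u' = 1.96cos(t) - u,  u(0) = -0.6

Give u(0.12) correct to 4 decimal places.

Midpoint: k1 = f(t_n, u_n); k2 = f(t_n + h/2, u_n + (h/2)·k1); u_{n+1} = u_n + h·k2.
t=0.000000, u=-0.600000:
  k1 = f(0.000000, -0.600000) = 2.560000
  k2 = f(0.060000, -0.446400) = 2.402873
  u ← -0.600000 + 0.12·2.402873 = -0.311655
u(0.12) ≈ -0.3117

-0.3117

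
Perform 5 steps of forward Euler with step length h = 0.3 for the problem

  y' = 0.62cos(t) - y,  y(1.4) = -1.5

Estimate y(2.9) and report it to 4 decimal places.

Euler: y_{n+1} = y_n + h·f(t_n, y_n).
t=1.400000, y=-1.500000: f=1.605380 → y ← -1.500000 + 0.3·1.605380 = -1.018386
t=1.700000, y=-1.018386: f=0.938503 → y ← -1.018386 + 0.3·0.938503 = -0.736835
t=2.000000, y=-0.736835: f=0.478824 → y ← -0.736835 + 0.3·0.478824 = -0.593188
t=2.300000, y=-0.593188: f=0.180097 → y ← -0.593188 + 0.3·0.180097 = -0.539159
t=2.600000, y=-0.539159: f=0.007888 → y ← -0.539159 + 0.3·0.007888 = -0.536793
y(2.9) ≈ -0.5368

-0.5368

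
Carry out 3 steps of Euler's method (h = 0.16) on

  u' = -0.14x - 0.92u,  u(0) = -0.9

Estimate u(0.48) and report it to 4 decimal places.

-0.5684

Euler: u_{n+1} = u_n + h·f(x_n, u_n).
x=0.000000, u=-0.900000: f=0.828000 → u ← -0.900000 + 0.16·0.828000 = -0.767520
x=0.160000, u=-0.767520: f=0.683718 → u ← -0.767520 + 0.16·0.683718 = -0.658125
x=0.320000, u=-0.658125: f=0.560675 → u ← -0.658125 + 0.16·0.560675 = -0.568417
u(0.48) ≈ -0.5684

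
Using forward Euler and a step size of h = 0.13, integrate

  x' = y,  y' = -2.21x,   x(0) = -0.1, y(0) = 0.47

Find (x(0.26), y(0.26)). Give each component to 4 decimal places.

Euler on (x,y): x_{n+1} = x_n + h·x', y_{n+1} = y_n + h·y'.
0.000000: (-0.100000, 0.470000); f=(0.470000, 0.221000) → (-0.038900, 0.498730)
0.130000: (-0.038900, 0.498730); f=(0.498730, 0.085969) → (0.025935, 0.509906)
(x(0.26), y(0.26)) ≈ (0.0259, 0.5099)

0.0259, 0.5099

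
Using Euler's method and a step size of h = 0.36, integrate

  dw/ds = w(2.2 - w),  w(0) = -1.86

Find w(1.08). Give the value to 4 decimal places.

Euler: w_{n+1} = w_n + h·f(s_n, w_n).
s=0.000000, w=-1.860000: f=-7.551600 → w ← -1.860000 + 0.36·(-7.551600) = -4.578576
s=0.360000, w=-4.578576: f=-31.036225 → w ← -4.578576 + 0.36·(-31.036225) = -15.751617
s=0.720000, w=-15.751617: f=-282.767000 → w ← -15.751617 + 0.36·(-282.767000) = -117.547737
w(1.08) ≈ -117.5477

-117.5477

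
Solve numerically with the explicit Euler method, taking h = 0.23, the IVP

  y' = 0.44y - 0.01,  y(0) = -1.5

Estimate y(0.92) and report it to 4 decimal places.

-2.2164

Euler: y_{n+1} = y_n + h·f(x_n, y_n).
x=0.000000, y=-1.500000: f=-0.670000 → y ← -1.500000 + 0.23·(-0.670000) = -1.654100
x=0.230000, y=-1.654100: f=-0.737804 → y ← -1.654100 + 0.23·(-0.737804) = -1.823795
x=0.460000, y=-1.823795: f=-0.812470 → y ← -1.823795 + 0.23·(-0.812470) = -2.010663
x=0.690000, y=-2.010663: f=-0.894692 → y ← -2.010663 + 0.23·(-0.894692) = -2.216442
y(0.92) ≈ -2.2164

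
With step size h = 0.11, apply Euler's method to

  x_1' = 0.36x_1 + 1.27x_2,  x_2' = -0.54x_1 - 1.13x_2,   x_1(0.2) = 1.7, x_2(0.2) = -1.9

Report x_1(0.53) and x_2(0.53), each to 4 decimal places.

1.1385, -1.5096

Euler on (x_1,x_2): x_1_{n+1} = x_1_n + h·x_1', x_2_{n+1} = x_2_n + h·x_2'.
0.200000: (1.700000, -1.900000); f=(-1.801000, 1.229000) → (1.501890, -1.764810)
0.310000: (1.501890, -1.764810); f=(-1.700628, 1.183215) → (1.314821, -1.634656)
0.420000: (1.314821, -1.634656); f=(-1.602678, 1.137158) → (1.138526, -1.509569)
(x_1(0.53), x_2(0.53)) ≈ (1.1385, -1.5096)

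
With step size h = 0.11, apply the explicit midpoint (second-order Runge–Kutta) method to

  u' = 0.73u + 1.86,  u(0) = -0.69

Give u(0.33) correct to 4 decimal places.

Midpoint: k1 = f(t_n, u_n); k2 = f(t_n + h/2, u_n + (h/2)·k1); u_{n+1} = u_n + h·k2.
t=0.000000, u=-0.690000:
  k1 = f(0.000000, -0.690000) = 1.356300
  k2 = f(0.055000, -0.615403) = 1.410755
  u ← -0.690000 + 0.11·1.410755 = -0.534817
t=0.110000, u=-0.534817:
  k1 = f(0.110000, -0.534817) = 1.469584
  k2 = f(0.165000, -0.453990) = 1.528587
  u ← -0.534817 + 0.11·1.528587 = -0.366672
t=0.220000, u=-0.366672:
  k1 = f(0.220000, -0.366672) = 1.592329
  k2 = f(0.275000, -0.279094) = 1.656261
  u ← -0.366672 + 0.11·1.656261 = -0.184484
u(0.33) ≈ -0.1845

-0.1845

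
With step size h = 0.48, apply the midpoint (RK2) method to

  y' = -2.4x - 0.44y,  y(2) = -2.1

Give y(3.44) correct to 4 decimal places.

-8.2813

Midpoint: k1 = f(x_n, y_n); k2 = f(x_n + h/2, y_n + (h/2)·k1); y_{n+1} = y_n + h·k2.
x=2.000000, y=-2.100000:
  k1 = f(2.000000, -2.100000) = -3.876000
  k2 = f(2.240000, -3.030240) = -4.042694
  y ← -2.100000 + 0.48·(-4.042694) = -4.040493
x=2.480000, y=-4.040493:
  k1 = f(2.480000, -4.040493) = -4.174183
  k2 = f(2.720000, -5.042297) = -4.309389
  y ← -4.040493 + 0.48·(-4.309389) = -6.109000
x=2.960000, y=-6.109000:
  k1 = f(2.960000, -6.109000) = -4.416040
  k2 = f(3.200000, -7.168850) = -4.525706
  y ← -6.109000 + 0.48·(-4.525706) = -8.281339
y(3.44) ≈ -8.2813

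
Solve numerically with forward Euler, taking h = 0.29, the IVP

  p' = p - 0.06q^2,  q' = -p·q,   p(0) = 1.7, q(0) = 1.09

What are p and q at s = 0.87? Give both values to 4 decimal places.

3.6074, 0.0386

Euler on (p,q): p_{n+1} = p_n + h·p', q_{n+1} = q_n + h·q'.
0.000000: (1.700000, 1.090000); f=(1.628714, -1.853000) → (2.172327, 0.552630)
0.290000: (2.172327, 0.552630); f=(2.154003, -1.200493) → (2.796988, 0.204487)
0.580000: (2.796988, 0.204487); f=(2.794479, -0.571948) → (3.607387, 0.038622)
(p(0.87), q(0.87)) ≈ (3.6074, 0.0386)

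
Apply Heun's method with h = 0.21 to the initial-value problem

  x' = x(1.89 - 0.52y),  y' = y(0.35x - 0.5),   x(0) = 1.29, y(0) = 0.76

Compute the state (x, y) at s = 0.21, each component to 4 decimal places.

1.7592, 0.7635

Heun on (x,y): k1 = f(s_n, state_n); k2 = f(s_n + h, state_n + h·k1); state_{n+1} = state_n + (h/2)·(k1 + k2).
0.000000: (1.290000, 0.760000)
  k1 = (1.928292, -0.036860)
  predictor → (1.694941, 0.752259)
  k2 = (2.540421, 0.070133)
  → (1.759215, 0.763494)
(x(0.21), y(0.21)) ≈ (1.7592, 0.7635)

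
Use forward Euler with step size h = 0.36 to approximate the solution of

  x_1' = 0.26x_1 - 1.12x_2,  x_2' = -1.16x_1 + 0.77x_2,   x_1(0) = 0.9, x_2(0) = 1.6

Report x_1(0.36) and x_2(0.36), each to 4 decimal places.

Euler on (x_1,x_2): x_1_{n+1} = x_1_n + h·x_1', x_2_{n+1} = x_2_n + h·x_2'.
0.000000: (0.900000, 1.600000); f=(-1.558000, 0.188000) → (0.339120, 1.667680)
(x_1(0.36), x_2(0.36)) ≈ (0.3391, 1.6677)

0.3391, 1.6677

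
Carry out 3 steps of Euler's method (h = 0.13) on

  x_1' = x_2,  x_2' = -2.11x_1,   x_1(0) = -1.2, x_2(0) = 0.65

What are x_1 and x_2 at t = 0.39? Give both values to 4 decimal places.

-0.8211, 1.5562

Euler on (x_1,x_2): x_1_{n+1} = x_1_n + h·x_1', x_2_{n+1} = x_2_n + h·x_2'.
0.000000: (-1.200000, 0.650000); f=(0.650000, 2.532000) → (-1.115500, 0.979160)
0.130000: (-1.115500, 0.979160); f=(0.979160, 2.353705) → (-0.988209, 1.285142)
0.260000: (-0.988209, 1.285142); f=(1.285142, 2.085121) → (-0.821141, 1.556207)
(x_1(0.39), x_2(0.39)) ≈ (-0.8211, 1.5562)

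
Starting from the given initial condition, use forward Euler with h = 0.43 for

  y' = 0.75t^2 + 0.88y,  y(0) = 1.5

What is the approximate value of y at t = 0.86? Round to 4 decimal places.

2.9096

Euler: y_{n+1} = y_n + h·f(t_n, y_n).
t=0.000000, y=1.500000: f=1.320000 → y ← 1.500000 + 0.43·1.320000 = 2.067600
t=0.430000, y=2.067600: f=1.958163 → y ← 2.067600 + 0.43·1.958163 = 2.909610
y(0.86) ≈ 2.9096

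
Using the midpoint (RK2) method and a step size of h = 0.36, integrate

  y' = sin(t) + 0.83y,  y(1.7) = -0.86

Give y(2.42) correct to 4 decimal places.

Midpoint: k1 = f(t_n, y_n); k2 = f(t_n + h/2, y_n + (h/2)·k1); y_{n+1} = y_n + h·k2.
t=1.700000, y=-0.860000:
  k1 = f(1.700000, -0.860000) = 0.277865
  k2 = f(1.880000, -0.809984) = 0.280289
  y ← -0.860000 + 0.36·0.280289 = -0.759096
t=2.060000, y=-0.759096:
  k1 = f(2.060000, -0.759096) = 0.252658
  k2 = f(2.240000, -0.713617) = 0.192013
  y ← -0.759096 + 0.36·0.192013 = -0.689971
y(2.42) ≈ -0.6900

-0.6900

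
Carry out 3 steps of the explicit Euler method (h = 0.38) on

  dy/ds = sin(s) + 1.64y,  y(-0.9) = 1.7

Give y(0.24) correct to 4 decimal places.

6.1267

Euler: y_{n+1} = y_n + h·f(s_n, y_n).
s=-0.900000, y=1.700000: f=2.004673 → y ← 1.700000 + 0.38·2.004673 = 2.461776
s=-0.520000, y=2.461776: f=3.540432 → y ← 2.461776 + 0.38·3.540432 = 3.807140
s=-0.140000, y=3.807140: f=6.104166 → y ← 3.807140 + 0.38·6.104166 = 6.126723
y(0.24) ≈ 6.1267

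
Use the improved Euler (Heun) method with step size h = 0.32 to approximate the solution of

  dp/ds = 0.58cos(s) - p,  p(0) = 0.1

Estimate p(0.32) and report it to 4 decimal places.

0.2243

Heun: k1 = f(s_n, p_n); k2 = f(s_n + h, p_n + h·k1); p_{n+1} = p_n + (h/2)·(k1 + k2).
s=0.000000, p=0.100000:
  k1 = f(0.000000, 0.100000) = 0.480000
  k2 = f(0.320000, 0.253600) = 0.296957
  p ← 0.100000 + (0.32/2)·(0.480000 + 0.296957) = 0.224313
p(0.32) ≈ 0.2243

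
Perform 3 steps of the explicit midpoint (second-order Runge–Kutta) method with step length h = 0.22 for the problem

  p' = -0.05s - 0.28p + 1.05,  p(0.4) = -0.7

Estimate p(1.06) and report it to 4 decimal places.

0.0280

Midpoint: k1 = f(s_n, p_n); k2 = f(s_n + h/2, p_n + (h/2)·k1); p_{n+1} = p_n + h·k2.
s=0.400000, p=-0.700000:
  k1 = f(0.400000, -0.700000) = 1.226000
  k2 = f(0.510000, -0.565140) = 1.182739
  p ← -0.700000 + 0.22·1.182739 = -0.439797
s=0.620000, p=-0.439797:
  k1 = f(0.620000, -0.439797) = 1.142143
  k2 = f(0.730000, -0.314162) = 1.101465
  p ← -0.439797 + 0.22·1.101465 = -0.197475
s=0.840000, p=-0.197475:
  k1 = f(0.840000, -0.197475) = 1.063293
  k2 = f(0.950000, -0.080513) = 1.025044
  p ← -0.197475 + 0.22·1.025044 = 0.028035
p(1.06) ≈ 0.0280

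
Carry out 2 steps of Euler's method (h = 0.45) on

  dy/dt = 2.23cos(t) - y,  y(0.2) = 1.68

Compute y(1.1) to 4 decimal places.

Euler: y_{n+1} = y_n + h·f(t_n, y_n).
t=0.200000, y=1.680000: f=0.505548 → y ← 1.680000 + 0.45·0.505548 = 1.907497
t=0.650000, y=1.907497: f=-0.132230 → y ← 1.907497 + 0.45·(-0.132230) = 1.847993
y(1.1) ≈ 1.8480

1.8480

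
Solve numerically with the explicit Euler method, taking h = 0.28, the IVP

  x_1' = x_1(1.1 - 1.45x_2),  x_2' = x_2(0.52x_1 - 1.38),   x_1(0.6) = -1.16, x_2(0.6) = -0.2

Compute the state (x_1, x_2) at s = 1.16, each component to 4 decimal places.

Euler on (x_1,x_2): x_1_{n+1} = x_1_n + h·x_1', x_2_{n+1} = x_2_n + h·x_2'.
0.600000: (-1.160000, -0.200000); f=(-1.612400, 0.396640) → (-1.611472, -0.088941)
0.880000: (-1.611472, -0.088941); f=(-1.980441, 0.197268) → (-2.165996, -0.033706)
(x_1(1.16), x_2(1.16)) ≈ (-2.1660, -0.0337)

-2.1660, -0.0337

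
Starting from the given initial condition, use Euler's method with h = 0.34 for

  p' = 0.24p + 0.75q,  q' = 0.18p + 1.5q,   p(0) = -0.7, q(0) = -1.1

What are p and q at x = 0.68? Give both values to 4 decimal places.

Euler on (p,q): p_{n+1} = p_n + h·p', q_{n+1} = q_n + h·q'.
0.000000: (-0.700000, -1.100000); f=(-0.993000, -1.776000) → (-1.037620, -1.703840)
0.340000: (-1.037620, -1.703840); f=(-1.526909, -2.742532) → (-1.556769, -2.636301)
(p(0.68), q(0.68)) ≈ (-1.5568, -2.6363)

-1.5568, -2.6363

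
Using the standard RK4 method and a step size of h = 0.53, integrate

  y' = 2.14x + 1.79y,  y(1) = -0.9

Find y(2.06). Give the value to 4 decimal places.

RK4: k1 = f(x_n, y_n); k2 = f(x_n + h/2, y_n + (h/2)·k1); k3 = f(x_n + h/2, y_n + (h/2)·k2); k4 = f(x_n + h, y_n + h·k3); y_{n+1} = y_n + (h/6)·(k1 + 2k2 + 2k3 + k4).
x=1.000000, y=-0.900000:
  k1 = f(1.000000, -0.900000) = 0.529000
  k2 = f(1.265000, -0.759815) = 1.347031
  k3 = f(1.265000, -0.543037) = 1.735064
  k4 = f(1.530000, 0.019584) = 3.309255
  y ← -0.900000 + (0.53/6)·(k1 + 2k2 + 2k3 + k4) = -0.016451
x=1.530000, y=-0.016451:
  k1 = f(1.530000, -0.016451) = 3.244753
  k2 = f(1.795000, 0.843409) = 5.351002
  k3 = f(1.795000, 1.401565) = 6.350101
  k4 = f(2.060000, 3.349103) = 10.403295
  y ← -0.016451 + (0.53/6)·(k1 + 2k2 + 2k3 + k4) = 3.256322
y(2.06) ≈ 3.2563

3.2563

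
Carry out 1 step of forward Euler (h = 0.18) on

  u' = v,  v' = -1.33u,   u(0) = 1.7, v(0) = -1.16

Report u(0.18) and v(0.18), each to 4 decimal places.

Euler on (u,v): u_{n+1} = u_n + h·u', v_{n+1} = v_n + h·v'.
0.000000: (1.700000, -1.160000); f=(-1.160000, -2.261000) → (1.491200, -1.566980)
(u(0.18), v(0.18)) ≈ (1.4912, -1.5670)

1.4912, -1.5670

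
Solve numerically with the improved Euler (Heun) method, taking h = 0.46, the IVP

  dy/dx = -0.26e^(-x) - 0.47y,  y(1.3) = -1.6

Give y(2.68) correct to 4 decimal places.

-0.8774

Heun: k1 = f(x_n, y_n); k2 = f(x_n + h, y_n + h·k1); y_{n+1} = y_n + (h/2)·(k1 + k2).
x=1.300000, y=-1.600000:
  k1 = f(1.300000, -1.600000) = 0.681142
  k2 = f(1.760000, -1.286675) = 0.560005
  y ← -1.600000 + (0.46/2)·(0.681142 + 0.560005) = -1.314536
x=1.760000, y=-1.314536:
  k1 = f(1.760000, -1.314536) = 0.573100
  k2 = f(2.220000, -1.050910) = 0.465689
  y ← -1.314536 + (0.46/2)·(0.573100 + 0.465689) = -1.075615
x=2.220000, y=-1.075615:
  k1 = f(2.220000, -1.075615) = 0.477300
  k2 = f(2.680000, -0.856056) = 0.384520
  y ← -1.075615 + (0.46/2)·(0.477300 + 0.384520) = -0.877396
y(2.68) ≈ -0.8774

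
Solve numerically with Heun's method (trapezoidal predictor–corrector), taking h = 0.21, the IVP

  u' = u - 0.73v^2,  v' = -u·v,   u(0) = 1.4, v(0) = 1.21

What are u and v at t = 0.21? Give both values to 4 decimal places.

Heun on (u,v): k1 = f(t_n, state_n); k2 = f(t_n + h, state_n + h·k1); state_{n+1} = state_n + (h/2)·(k1 + k2).
0.000000: (1.400000, 1.210000)
  k1 = (0.331207, -1.694000)
  predictor → (1.469553, 0.854260)
  k2 = (0.936829, -1.255381)
  → (1.533144, 0.900315)
(u(0.21), v(0.21)) ≈ (1.5331, 0.9003)

1.5331, 0.9003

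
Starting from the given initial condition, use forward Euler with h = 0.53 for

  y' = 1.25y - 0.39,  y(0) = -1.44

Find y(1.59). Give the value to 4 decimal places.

-7.7384

Euler: y_{n+1} = y_n + h·f(x_n, y_n).
x=0.000000, y=-1.440000: f=-2.190000 → y ← -1.440000 + 0.53·(-2.190000) = -2.600700
x=0.530000, y=-2.600700: f=-3.640875 → y ← -2.600700 + 0.53·(-3.640875) = -4.530364
x=1.060000, y=-4.530364: f=-6.052955 → y ← -4.530364 + 0.53·(-6.052955) = -7.738430
y(1.59) ≈ -7.7384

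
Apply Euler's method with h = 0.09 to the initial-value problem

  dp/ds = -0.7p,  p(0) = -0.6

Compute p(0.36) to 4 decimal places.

Euler: p_{n+1} = p_n + h·f(s_n, p_n).
s=0.000000, p=-0.600000: f=0.420000 → p ← -0.600000 + 0.09·0.420000 = -0.562200
s=0.090000, p=-0.562200: f=0.393540 → p ← -0.562200 + 0.09·0.393540 = -0.526781
s=0.180000, p=-0.526781: f=0.368747 → p ← -0.526781 + 0.09·0.368747 = -0.493594
s=0.270000, p=-0.493594: f=0.345516 → p ← -0.493594 + 0.09·0.345516 = -0.462498
p(0.36) ≈ -0.4625

-0.4625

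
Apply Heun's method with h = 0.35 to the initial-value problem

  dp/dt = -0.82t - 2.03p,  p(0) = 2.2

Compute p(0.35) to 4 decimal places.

1.1420

Heun: k1 = f(t_n, p_n); k2 = f(t_n + h, p_n + h·k1); p_{n+1} = p_n + (h/2)·(k1 + k2).
t=0.000000, p=2.200000:
  k1 = f(0.000000, 2.200000) = -4.466000
  k2 = f(0.350000, 0.636900) = -1.579907
  p ← 2.200000 + (0.35/2)·(-4.466000 + (-1.579907)) = 1.141966
p(0.35) ≈ 1.1420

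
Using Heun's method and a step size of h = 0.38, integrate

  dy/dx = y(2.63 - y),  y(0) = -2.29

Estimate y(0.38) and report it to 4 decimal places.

Heun: k1 = f(x_n, y_n); k2 = f(x_n + h, y_n + h·k1); y_{n+1} = y_n + (h/2)·(k1 + k2).
x=0.000000, y=-2.290000:
  k1 = f(0.000000, -2.290000) = -11.266800
  k2 = f(0.380000, -6.571384) = -60.465828
  y ← -2.290000 + (0.38/2)·(-11.266800 + (-60.465828)) = -15.919199
y(0.38) ≈ -15.9192

-15.9192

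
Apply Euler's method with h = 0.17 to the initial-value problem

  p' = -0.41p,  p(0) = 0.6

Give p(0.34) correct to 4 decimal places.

0.5193

Euler: p_{n+1} = p_n + h·f(x_n, p_n).
x=0.000000, p=0.600000: f=-0.246000 → p ← 0.600000 + 0.17·(-0.246000) = 0.558180
x=0.170000, p=0.558180: f=-0.228854 → p ← 0.558180 + 0.17·(-0.228854) = 0.519275
p(0.34) ≈ 0.5193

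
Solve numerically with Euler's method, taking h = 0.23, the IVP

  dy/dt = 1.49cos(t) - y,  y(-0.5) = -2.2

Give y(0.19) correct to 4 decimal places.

Euler: y_{n+1} = y_n + h·f(t_n, y_n).
t=-0.500000, y=-2.200000: f=3.507598 → y ← -2.200000 + 0.23·3.507598 = -1.393252
t=-0.270000, y=-1.393252: f=2.829271 → y ← -1.393252 + 0.23·2.829271 = -0.742520
t=-0.040000, y=-0.742520: f=2.231328 → y ← -0.742520 + 0.23·2.231328 = -0.229315
y(0.19) ≈ -0.2293

-0.2293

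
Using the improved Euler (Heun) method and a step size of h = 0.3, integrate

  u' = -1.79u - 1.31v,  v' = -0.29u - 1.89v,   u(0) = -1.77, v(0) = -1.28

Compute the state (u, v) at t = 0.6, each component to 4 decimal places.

-0.4236, -0.4012

Heun on (u,v): k1 = f(t_n, state_n); k2 = f(t_n + h, state_n + h·k1); state_{n+1} = state_n + (h/2)·(k1 + k2).
0.000000: (-1.770000, -1.280000)
  k1 = (4.845100, 2.932500)
  predictor → (-0.316470, -0.400250)
  k2 = (1.090809, 0.848249)
  → (-0.879614, -0.712888)
0.300000: (-0.879614, -0.712888)
  k1 = (2.508391, 1.602446)
  predictor → (-0.127096, -0.232154)
  k2 = (0.531624, 0.475629)
  → (-0.423611, -0.401176)
(u(0.6), v(0.6)) ≈ (-0.4236, -0.4012)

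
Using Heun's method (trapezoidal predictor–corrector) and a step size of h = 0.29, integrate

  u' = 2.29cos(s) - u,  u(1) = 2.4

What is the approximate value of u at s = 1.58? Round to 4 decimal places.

Heun: k1 = f(s_n, u_n); k2 = f(s_n + h, u_n + h·k1); u_{n+1} = u_n + (h/2)·(k1 + k2).
s=1.000000, u=2.400000:
  k1 = f(1.000000, 2.400000) = -1.162708
  k2 = f(1.290000, 2.062815) = -1.428208
  u ← 2.400000 + (0.29/2)·(-1.162708 + (-1.428208)) = 2.024317
s=1.290000, u=2.024317:
  k1 = f(1.290000, 2.024317) = -1.389710
  k2 = f(1.580000, 1.621301) = -1.642377
  u ← 2.024317 + (0.29/2)·(-1.389710 + (-1.642377)) = 1.584665
u(1.58) ≈ 1.5847

1.5847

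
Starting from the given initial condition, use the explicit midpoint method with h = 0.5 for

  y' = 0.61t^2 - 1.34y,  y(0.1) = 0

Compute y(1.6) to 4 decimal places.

Midpoint: k1 = f(t_n, y_n); k2 = f(t_n + h/2, y_n + (h/2)·k1); y_{n+1} = y_n + h·k2.
t=0.100000, y=0.000000:
  k1 = f(0.100000, 0.000000) = 0.006100
  k2 = f(0.350000, 0.001525) = 0.072681
  y ← 0.000000 + 0.5·0.072681 = 0.036341
t=0.600000, y=0.036341:
  k1 = f(0.600000, 0.036341) = 0.170903
  k2 = f(0.850000, 0.079067) = 0.334776
  y ← 0.036341 + 0.5·0.334776 = 0.203729
t=1.100000, y=0.203729:
  k1 = f(1.100000, 0.203729) = 0.465104
  k2 = f(1.350000, 0.320005) = 0.682919
  y ← 0.203729 + 0.5·0.682919 = 0.545188
y(1.6) ≈ 0.5452

0.5452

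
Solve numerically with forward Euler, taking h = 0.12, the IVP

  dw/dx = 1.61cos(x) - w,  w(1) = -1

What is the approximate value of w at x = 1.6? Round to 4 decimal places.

-0.3061

Euler: w_{n+1} = w_n + h·f(x_n, w_n).
x=1.000000, w=-1.000000: f=1.869887 → w ← -1.000000 + 0.12·1.869887 = -0.775614
x=1.120000, w=-0.775614: f=1.477062 → w ← -0.775614 + 0.12·1.477062 = -0.598366
x=1.240000, w=-0.598366: f=1.121288 → w ← -0.598366 + 0.12·1.121288 = -0.463812
x=1.360000, w=-0.463812: f=0.800686 → w ← -0.463812 + 0.12·0.800686 = -0.367729
x=1.480000, w=-0.367729: f=0.513711 → w ← -0.367729 + 0.12·0.513711 = -0.306084
w(1.6) ≈ -0.3061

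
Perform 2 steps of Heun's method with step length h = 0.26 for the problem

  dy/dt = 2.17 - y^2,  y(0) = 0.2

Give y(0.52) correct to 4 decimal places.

1.0231

Heun: k1 = f(t_n, y_n); k2 = f(t_n + h, y_n + h·k1); y_{n+1} = y_n + (h/2)·(k1 + k2).
t=0.000000, y=0.200000:
  k1 = f(0.000000, 0.200000) = 2.130000
  k2 = f(0.260000, 0.753800) = 1.601786
  y ← 0.200000 + (0.26/2)·(2.130000 + 1.601786) = 0.685132
t=0.260000, y=0.685132:
  k1 = f(0.260000, 0.685132) = 1.700594
  k2 = f(0.520000, 1.127287) = 0.899225
  y ← 0.685132 + (0.26/2)·(1.700594 + 0.899225) = 1.023109
y(0.52) ≈ 1.0231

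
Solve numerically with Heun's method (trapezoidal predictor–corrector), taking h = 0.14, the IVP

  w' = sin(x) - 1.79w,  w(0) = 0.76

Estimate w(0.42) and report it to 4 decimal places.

Heun: k1 = f(x_n, w_n); k2 = f(x_n + h, w_n + h·k1); w_{n+1} = w_n + (h/2)·(k1 + k2).
x=0.000000, w=0.760000:
  k1 = f(0.000000, 0.760000) = -1.360400
  k2 = f(0.140000, 0.569544) = -0.879941
  w ← 0.760000 + (0.14/2)·(-1.360400 + (-0.879941)) = 0.603176
x=0.140000, w=0.603176:
  k1 = f(0.140000, 0.603176) = -0.940142
  k2 = f(0.280000, 0.471556) = -0.567730
  w ← 0.603176 + (0.14/2)·(-0.940142 + (-0.567730)) = 0.497625
x=0.280000, w=0.497625:
  k1 = f(0.280000, 0.497625) = -0.614393
  k2 = f(0.420000, 0.411610) = -0.329022
  w ← 0.497625 + (0.14/2)·(-0.614393 + (-0.329022)) = 0.431586
w(0.42) ≈ 0.4316

0.4316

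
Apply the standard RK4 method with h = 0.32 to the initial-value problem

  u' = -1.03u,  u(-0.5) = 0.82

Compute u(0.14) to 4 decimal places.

0.4242

RK4: k1 = f(s_n, u_n); k2 = f(s_n + h/2, u_n + (h/2)·k1); k3 = f(s_n + h/2, u_n + (h/2)·k2); k4 = f(s_n + h, u_n + h·k3); u_{n+1} = u_n + (h/6)·(k1 + 2k2 + 2k3 + k4).
s=-0.500000, u=0.820000:
  k1 = f(-0.500000, 0.820000) = -0.844600
  k2 = f(-0.340000, 0.684864) = -0.705410
  k3 = f(-0.340000, 0.707134) = -0.728348
  k4 = f(-0.180000, 0.586928) = -0.604536
  u ← 0.820000 + (0.32/6)·(k1 + 2k2 + 2k3 + k4) = 0.589779
s=-0.180000, u=0.589779:
  k1 = f(-0.180000, 0.589779) = -0.607472
  k2 = f(-0.020000, 0.492583) = -0.507360
  k3 = f(-0.020000, 0.508601) = -0.523859
  k4 = f(0.140000, 0.422144) = -0.434808
  u ← 0.589779 + (0.32/6)·(k1 + 2k2 + 2k3 + k4) = 0.424194
u(0.14) ≈ 0.4242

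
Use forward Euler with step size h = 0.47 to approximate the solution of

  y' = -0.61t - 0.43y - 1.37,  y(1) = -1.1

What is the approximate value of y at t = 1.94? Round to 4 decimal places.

Euler: y_{n+1} = y_n + h·f(t_n, y_n).
t=1.000000, y=-1.100000: f=-1.507000 → y ← -1.100000 + 0.47·(-1.507000) = -1.808290
t=1.470000, y=-1.808290: f=-1.489135 → y ← -1.808290 + 0.47·(-1.489135) = -2.508184
y(1.94) ≈ -2.5082

-2.5082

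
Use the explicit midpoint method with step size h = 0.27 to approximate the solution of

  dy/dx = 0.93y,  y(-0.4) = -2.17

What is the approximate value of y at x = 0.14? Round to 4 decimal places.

-3.5699

Midpoint: k1 = f(x_n, y_n); k2 = f(x_n + h/2, y_n + (h/2)·k1); y_{n+1} = y_n + h·k2.
x=-0.400000, y=-2.170000:
  k1 = f(-0.400000, -2.170000) = -2.018100
  k2 = f(-0.265000, -2.442443) = -2.271472
  y ← -2.170000 + 0.27·(-2.271472) = -2.783298
x=-0.130000, y=-2.783298:
  k1 = f(-0.130000, -2.783298) = -2.588467
  k2 = f(0.005000, -3.132741) = -2.913449
  y ← -2.783298 + 0.27·(-2.913449) = -3.569929
y(0.14) ≈ -3.5699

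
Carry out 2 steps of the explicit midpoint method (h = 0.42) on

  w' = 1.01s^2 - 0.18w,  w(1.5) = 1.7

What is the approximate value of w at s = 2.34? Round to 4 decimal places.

4.4438

Midpoint: k1 = f(s_n, w_n); k2 = f(s_n + h/2, w_n + (h/2)·k1); w_{n+1} = w_n + h·k2.
s=1.500000, w=1.700000:
  k1 = f(1.500000, 1.700000) = 1.966500
  k2 = f(1.710000, 2.112965) = 2.573007
  w ← 1.700000 + 0.42·2.573007 = 2.780663
s=1.920000, w=2.780663:
  k1 = f(1.920000, 2.780663) = 3.222745
  k2 = f(2.130000, 3.457439) = 3.959930
  w ← 2.780663 + 0.42·3.959930 = 4.443834
w(2.34) ≈ 4.4438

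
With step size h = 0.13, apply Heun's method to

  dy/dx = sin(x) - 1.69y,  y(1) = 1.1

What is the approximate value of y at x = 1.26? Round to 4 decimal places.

Heun: k1 = f(x_n, y_n); k2 = f(x_n + h, y_n + h·k1); y_{n+1} = y_n + (h/2)·(k1 + k2).
x=1.000000, y=1.100000:
  k1 = f(1.000000, 1.100000) = -1.017529
  k2 = f(1.130000, 0.967721) = -0.731037
  y ← 1.100000 + (0.13/2)·(-1.017529 + (-0.731037)) = 0.986343
x=1.130000, y=0.986343:
  k1 = f(1.130000, 0.986343) = -0.762508
  k2 = f(1.260000, 0.887217) = -0.547307
  y ← 0.986343 + (0.13/2)·(-0.762508 + (-0.547307)) = 0.901205
y(1.26) ≈ 0.9012

0.9012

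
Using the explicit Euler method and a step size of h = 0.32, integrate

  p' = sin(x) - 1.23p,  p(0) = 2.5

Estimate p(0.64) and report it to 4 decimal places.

1.0200

Euler: p_{n+1} = p_n + h·f(x_n, p_n).
x=0.000000, p=2.500000: f=-3.075000 → p ← 2.500000 + 0.32·(-3.075000) = 1.516000
x=0.320000, p=1.516000: f=-1.550113 → p ← 1.516000 + 0.32·(-1.550113) = 1.019964
p(0.64) ≈ 1.0200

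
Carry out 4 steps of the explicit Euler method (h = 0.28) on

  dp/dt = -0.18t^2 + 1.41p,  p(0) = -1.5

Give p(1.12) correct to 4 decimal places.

-5.7426

Euler: p_{n+1} = p_n + h·f(t_n, p_n).
t=0.000000, p=-1.500000: f=-2.115000 → p ← -1.500000 + 0.28·(-2.115000) = -2.092200
t=0.280000, p=-2.092200: f=-2.964114 → p ← -2.092200 + 0.28·(-2.964114) = -2.922152
t=0.560000, p=-2.922152: f=-4.176682 → p ← -2.922152 + 0.28·(-4.176682) = -4.091623
t=0.840000, p=-4.091623: f=-5.896196 → p ← -4.091623 + 0.28·(-5.896196) = -5.742558
p(1.12) ≈ -5.7426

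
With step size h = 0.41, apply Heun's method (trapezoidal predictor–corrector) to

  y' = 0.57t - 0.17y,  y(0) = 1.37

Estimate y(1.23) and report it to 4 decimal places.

1.5172

Heun: k1 = f(t_n, y_n); k2 = f(t_n + h, y_n + h·k1); y_{n+1} = y_n + (h/2)·(k1 + k2).
t=0.000000, y=1.370000:
  k1 = f(0.000000, 1.370000) = -0.232900
  k2 = f(0.410000, 1.274511) = 0.017033
  y ← 1.370000 + (0.41/2)·(-0.232900 + 0.017033) = 1.325747
t=0.410000, y=1.325747:
  k1 = f(0.410000, 1.325747) = 0.008323
  k2 = f(0.820000, 1.329160) = 0.241443
  y ← 1.325747 + (0.41/2)·(0.008323 + 0.241443) = 1.376949
t=0.820000, y=1.376949:
  k1 = f(0.820000, 1.376949) = 0.233319
  k2 = f(1.230000, 1.472610) = 0.450756
  y ← 1.376949 + (0.41/2)·(0.233319 + 0.450756) = 1.517185
y(1.23) ≈ 1.5172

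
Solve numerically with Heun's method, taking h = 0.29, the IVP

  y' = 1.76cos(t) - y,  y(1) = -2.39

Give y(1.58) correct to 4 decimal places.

Heun: k1 = f(t_n, y_n); k2 = f(t_n + h, y_n + h·k1); y_{n+1} = y_n + (h/2)·(k1 + k2).
t=1.000000, y=-2.390000:
  k1 = f(1.000000, -2.390000) = 3.340932
  k2 = f(1.290000, -1.421130) = 1.908862
  y ← -2.390000 + (0.29/2)·(3.340932 + 1.908862) = -1.628780
t=1.290000, y=-1.628780:
  k1 = f(1.290000, -1.628780) = 2.116513
  k2 = f(1.580000, -1.014991) = 0.998793
  y ← -1.628780 + (0.29/2)·(2.116513 + 0.998793) = -1.177061
y(1.58) ≈ -1.1771

-1.1771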